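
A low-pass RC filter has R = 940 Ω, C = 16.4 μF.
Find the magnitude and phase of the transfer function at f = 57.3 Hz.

Step 1 — Angular frequency: ω = 2π·57.3 = 360 rad/s.
Step 2 — Transfer function: H(jω) = 1/(1 + jωRC).
Step 3 — Denominator: 1 + jωRC = 1 + j·360·940·1.64e-05 = 1 + j5.55.
Step 4 — H = 0.03144 - j0.1745.
Step 5 — Magnitude: |H| = 0.1773 (-15.0 dB); phase: φ = -79.8°.

|H| = 0.1773 (-15.0 dB), φ = -79.8°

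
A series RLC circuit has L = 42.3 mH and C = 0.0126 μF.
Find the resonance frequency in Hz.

Step 1 — Resonance condition Im(Z)=0 gives ω₀ = 1/√(LC).
Step 2 — ω₀ = 1/√(0.0423·1.26e-08) = 4.332e+04 rad/s.
Step 3 — f₀ = ω₀/(2π) = 6894 Hz.

f₀ = 6894 Hz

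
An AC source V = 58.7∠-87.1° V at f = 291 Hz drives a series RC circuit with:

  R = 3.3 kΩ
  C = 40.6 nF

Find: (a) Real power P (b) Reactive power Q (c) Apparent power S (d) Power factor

Step 1 — Angular frequency: ω = 2π·f = 2π·291 = 1828 rad/s.
Step 2 — Component impedances:
  R: Z = R = 3300 Ω
  C: Z = 1/(jωC) = -j/(ω·C) = 0 - j1.347e+04 Ω
Step 3 — Series combination: Z_total = R + C = 3300 - j1.347e+04 Ω = 1.387e+04∠-76.2° Ω.
Step 4 — Source phasor: V = 58.7∠-87.1° V = 2.97 - j58.62 V.
Step 5 — Current: I = V / Z = 0.004156 - j0.0007978 A = 0.004232∠-10.9° A.
Step 6 — Complex power: S = V·I* = 0.05911 - j0.2413 VA.
Step 7 — Real power: P = Re(S) = 0.05911 W.
Step 8 — Reactive power: Q = Im(S) = -0.2413 VAR.
Step 9 — Apparent power: |S| = 0.2484 VA.
Step 10 — Power factor: PF = P/|S| = 0.2379 (leading).

(a) P = 0.05911 W  (b) Q = -0.2413 VAR  (c) S = 0.2484 VA  (d) PF = 0.2379 (leading)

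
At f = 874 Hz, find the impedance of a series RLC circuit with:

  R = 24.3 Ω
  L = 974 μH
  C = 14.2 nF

Step 1 — Angular frequency: ω = 2π·f = 2π·874 = 5492 rad/s.
Step 2 — Component impedances:
  R: Z = R = 24.3 Ω
  L: Z = jωL = j·5492·0.000974 = 0 + j5.349 Ω
  C: Z = 1/(jωC) = -j/(ω·C) = 0 - j1.282e+04 Ω
Step 3 — Series combination: Z_total = R + L + C = 24.3 - j1.282e+04 Ω = 1.282e+04∠-89.9° Ω.

Z = 24.3 - j1.282e+04 Ω = 1.282e+04∠-89.9° Ω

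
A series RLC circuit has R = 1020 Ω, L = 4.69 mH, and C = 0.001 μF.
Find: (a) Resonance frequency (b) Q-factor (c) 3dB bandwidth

Step 1 — Resonance condition Im(Z)=0 gives ω₀ = 1/√(LC).
Step 2 — ω₀ = 1/√(0.00469·1e-09) = 4.618e+05 rad/s.
Step 3 — f₀ = ω₀/(2π) = 7.349e+04 Hz.
Step 4 — Series Q: Q = ω₀L/R = 4.618e+05·0.00469/1020 = 2.123.
Step 5 — 3dB bandwidth: Δω = ω₀/Q = 2.175e+05 rad/s; BW = Δω/(2π) = 3.461e+04 Hz.

(a) f₀ = 7.349e+04 Hz  (b) Q = 2.123  (c) BW = 3.461e+04 Hz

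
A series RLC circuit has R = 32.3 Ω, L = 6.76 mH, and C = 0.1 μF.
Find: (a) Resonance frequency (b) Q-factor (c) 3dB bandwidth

Step 1 — Resonance: ω₀ = 1/√(LC) = 1/√(0.00676·1e-07) = 3.846e+04 rad/s.
Step 2 — f₀ = ω₀/(2π) = 6121 Hz.
Step 3 — Series Q: Q = ω₀L/R = 3.846e+04·0.00676/32.3 = 8.05.
Step 4 — Bandwidth: Δω = ω₀/Q = 4778 rad/s; BW = Δω/(2π) = 760.5 Hz.

(a) f₀ = 6121 Hz  (b) Q = 8.05  (c) BW = 760.5 Hz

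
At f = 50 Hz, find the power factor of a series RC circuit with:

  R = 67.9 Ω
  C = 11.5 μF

Step 1 — Angular frequency: ω = 2π·f = 2π·50 = 314.2 rad/s.
Step 2 — Component impedances:
  R: Z = R = 67.9 Ω
  C: Z = 1/(jωC) = -j/(ω·C) = 0 - j276.8 Ω
Step 3 — Series combination: Z_total = R + C = 67.9 - j276.8 Ω = 285∠-76.2° Ω.
Step 4 — Power factor: PF = cos(φ) = Re(Z)/|Z| = 67.9/285 = 0.2382.
Step 5 — Type: Im(Z) = -276.8 ⇒ leading (phase φ = -76.2°).

PF = 0.2382 (leading, φ = -76.2°)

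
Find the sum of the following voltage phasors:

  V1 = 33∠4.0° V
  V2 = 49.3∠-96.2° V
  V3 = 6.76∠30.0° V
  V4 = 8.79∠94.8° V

Step 1 — Convert each phasor to rectangular form:
  V1 = 33·(cos(4.0°) + j·sin(4.0°)) = 32.92 + j2.302 V
  V2 = 49.3·(cos(-96.2°) + j·sin(-96.2°)) = -5.324 - j49.01 V
  V3 = 6.76·(cos(30.0°) + j·sin(30.0°)) = 5.854 + j3.38 V
  V4 = 8.79·(cos(94.8°) + j·sin(94.8°)) = -0.7355 + j8.759 V
Step 2 — Sum components: V_total = 32.71 - j34.57 V.
Step 3 — Convert to polar: |V_total| = 47.6 V, ∠V_total = -46.6°.

V_total = 47.6∠-46.6° V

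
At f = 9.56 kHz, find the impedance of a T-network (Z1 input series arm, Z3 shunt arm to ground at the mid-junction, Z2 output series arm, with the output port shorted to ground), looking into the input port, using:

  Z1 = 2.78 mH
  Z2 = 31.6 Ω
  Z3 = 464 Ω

Step 1 — Angular frequency: ω = 2π·f = 2π·9560 = 6.007e+04 rad/s.
Step 2 — Component impedances:
  Z1: Z = jωL = j·6.007e+04·0.00278 = 0 + j167 Ω
  Z2: Z = R = 31.6 Ω
  Z3: Z = R = 464 Ω
Step 3 — With the output port shorted to ground, the output series arm Z2 runs from the junction to ground; the shunt arm Z3 also runs from the junction to ground. They appear in parallel: Z3 || Z2 = 29.59 Ω.
Step 4 — Series with input arm Z1: Z_in = Z1 + (Z3 || Z2) = 29.59 + j167 Ω = 169.6∠80.0° Ω.

Z = 29.59 + j167 Ω = 169.6∠80.0° Ω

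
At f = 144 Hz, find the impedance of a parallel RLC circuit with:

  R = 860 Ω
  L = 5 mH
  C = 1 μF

Step 1 — Angular frequency: ω = 2π·f = 2π·144 = 904.8 rad/s.
Step 2 — Component impedances:
  R: Z = R = 860 Ω
  L: Z = jωL = j·904.8·0.005 = 0 + j4.524 Ω
  C: Z = 1/(jωC) = -j/(ω·C) = 0 - j1105 Ω
Step 3 — Parallel combination: 1/Z_total = 1/R + 1/L + 1/C; Z_total = 0.02399 + j4.542 Ω = 4.542∠89.7° Ω.

Z = 0.02399 + j4.542 Ω = 4.542∠89.7° Ω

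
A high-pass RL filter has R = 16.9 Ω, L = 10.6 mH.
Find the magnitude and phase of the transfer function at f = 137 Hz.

Step 1 — Angular frequency: ω = 2π·137 = 860.8 rad/s.
Step 2 — Transfer function: H(jω) = jωL/(R + jωL).
Step 3 — Numerator jωL = j·9.124; denominator R + jωL = 16.9 + j9.124.
Step 4 — H = 0.2257 + j0.418.
Step 5 — Magnitude: |H| = 0.4751 (-6.5 dB); phase: φ = 61.6°.

|H| = 0.4751 (-6.5 dB), φ = 61.6°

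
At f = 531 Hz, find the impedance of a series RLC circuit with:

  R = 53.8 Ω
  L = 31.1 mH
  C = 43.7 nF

Step 1 — Angular frequency: ω = 2π·f = 2π·531 = 3336 rad/s.
Step 2 — Component impedances:
  R: Z = R = 53.8 Ω
  L: Z = jωL = j·3336·0.0311 = 0 + j103.8 Ω
  C: Z = 1/(jωC) = -j/(ω·C) = 0 - j6859 Ω
Step 3 — Series combination: Z_total = R + L + C = 53.8 - j6755 Ω = 6755∠-89.5° Ω.

Z = 53.8 - j6755 Ω = 6755∠-89.5° Ω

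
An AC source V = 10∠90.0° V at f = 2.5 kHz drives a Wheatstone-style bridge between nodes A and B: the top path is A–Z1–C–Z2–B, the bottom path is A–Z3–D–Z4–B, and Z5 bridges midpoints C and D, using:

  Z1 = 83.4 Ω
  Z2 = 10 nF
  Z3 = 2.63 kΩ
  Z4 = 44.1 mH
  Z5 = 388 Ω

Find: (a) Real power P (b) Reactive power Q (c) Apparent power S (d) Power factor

Step 1 — Angular frequency: ω = 2π·f = 2π·2500 = 1.571e+04 rad/s.
Step 2 — Component impedances:
  Z1: Z = R = 83.4 Ω
  Z2: Z = 1/(jωC) = -j/(ω·C) = 0 - j6366 Ω
  Z3: Z = R = 2630 Ω
  Z4: Z = jωL = j·1.571e+04·0.0441 = 0 + j692.7 Ω
  Z5: Z = R = 388 Ω
Step 3 — Bridge requires nodal analysis (the Z5 bridge couples midpoints C and D, so the two paths cannot be reduced to a simple series/parallel combination). Setting node B to ground and injecting 1 A at node A, the 3-node admittance system at A, C, D solves to V_A = Z_AB = 483.7 + j753.2 Ω = 895.1∠57.3° Ω.
Step 4 — Source phasor: V = 10∠90.0° V = 0 + j10 V.
Step 5 — Current: I = V / Z = 0.0094 + j0.006037 A = 0.01117∠32.7° A.
Step 6 — Complex power: S = V·I* = 0.06037 + j0.094 VA.
Step 7 — Real power: P = Re(S) = 0.06037 W.
Step 8 — Reactive power: Q = Im(S) = 0.094 VAR.
Step 9 — Apparent power: |S| = 0.1117 VA.
Step 10 — Power factor: PF = P/|S| = 0.5404 (lagging).

(a) P = 0.06037 W  (b) Q = 0.094 VAR  (c) S = 0.1117 VA  (d) PF = 0.5404 (lagging)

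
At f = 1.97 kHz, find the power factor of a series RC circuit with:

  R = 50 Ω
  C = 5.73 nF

Step 1 — Angular frequency: ω = 2π·f = 2π·1970 = 1.238e+04 rad/s.
Step 2 — Component impedances:
  R: Z = R = 50 Ω
  C: Z = 1/(jωC) = -j/(ω·C) = 0 - j1.41e+04 Ω
Step 3 — Series combination: Z_total = R + C = 50 - j1.41e+04 Ω = 1.41e+04∠-89.8° Ω.
Step 4 — Power factor: PF = cos(φ) = Re(Z)/|Z| = 50/1.41e+04 = 0.003546.
Step 5 — Type: Im(Z) = -1.41e+04 ⇒ leading (phase φ = -89.8°).

PF = 0.003546 (leading, φ = -89.8°)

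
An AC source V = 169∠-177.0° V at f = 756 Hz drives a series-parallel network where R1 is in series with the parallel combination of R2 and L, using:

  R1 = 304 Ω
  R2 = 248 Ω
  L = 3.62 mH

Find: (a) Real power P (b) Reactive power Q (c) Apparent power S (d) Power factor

Step 1 — Angular frequency: ω = 2π·f = 2π·756 = 4750 rad/s.
Step 2 — Component impedances:
  R1: Z = R = 304 Ω
  R2: Z = R = 248 Ω
  L: Z = jωL = j·4750·0.00362 = 0 + j17.2 Ω
Step 3 — Parallel branch: R2 || L = 1/(1/R2 + 1/L) = 1.187 + j17.11 Ω.
Step 4 — Series with R1: Z_total = R1 + (R2 || L) = 305.2 + j17.11 Ω = 305.7∠3.2° Ω.
Step 5 — Source phasor: V = 169∠-177.0° V = -168.8 - j8.845 V.
Step 6 — Current: I = V / Z = -0.5529 + j0.002021 A = 0.5529∠179.8° A.
Step 7 — Complex power: S = V·I* = 93.29 + j5.231 VA.
Step 8 — Real power: P = Re(S) = 93.29 W.
Step 9 — Reactive power: Q = Im(S) = 5.231 VAR.
Step 10 — Apparent power: |S| = 93.44 VA.
Step 11 — Power factor: PF = P/|S| = 0.9984 (lagging).

(a) P = 93.29 W  (b) Q = 5.231 VAR  (c) S = 93.44 VA  (d) PF = 0.9984 (lagging)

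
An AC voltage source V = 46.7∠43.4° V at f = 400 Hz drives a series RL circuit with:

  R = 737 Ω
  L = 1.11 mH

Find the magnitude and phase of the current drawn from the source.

Step 1 — Angular frequency: ω = 2π·f = 2π·400 = 2513 rad/s.
Step 2 — Component impedances:
  R: Z = R = 737 Ω
  L: Z = jωL = j·2513·0.00111 = 0 + j2.79 Ω
Step 3 — Series combination: Z_total = R + L = 737 + j2.79 Ω = 737∠0.2° Ω.
Step 4 — Source phasor: V = 46.7∠43.4° V = 33.93 + j32.09 V.
Step 5 — Ohm's law: I = V / Z_total = (33.93 + j32.09) / (737 + j2.79) = 0.0462 + j0.04336 A.
Step 6 — Convert to polar: |I| = 0.06336 A, ∠I = 43.2°.

I = 0.06336∠43.2° A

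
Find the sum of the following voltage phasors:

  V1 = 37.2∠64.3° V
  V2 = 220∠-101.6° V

Step 1 — Convert each phasor to rectangular form:
  V1 = 37.2·(cos(64.3°) + j·sin(64.3°)) = 16.13 + j33.52 V
  V2 = 220·(cos(-101.6°) + j·sin(-101.6°)) = -44.24 - j215.5 V
Step 2 — Sum components: V_total = -28.11 - j182 V.
Step 3 — Convert to polar: |V_total| = 184.1 V, ∠V_total = -98.8°.

V_total = 184.1∠-98.8° V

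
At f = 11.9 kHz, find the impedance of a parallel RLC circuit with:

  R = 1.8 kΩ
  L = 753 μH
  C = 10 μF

Step 1 — Angular frequency: ω = 2π·f = 2π·1.19e+04 = 7.477e+04 rad/s.
Step 2 — Component impedances:
  R: Z = R = 1800 Ω
  L: Z = jωL = j·7.477e+04·0.000753 = 0 + j56.3 Ω
  C: Z = 1/(jωC) = -j/(ω·C) = 0 - j1.337 Ω
Step 3 — Parallel combination: 1/Z_total = 1/R + 1/L + 1/C; Z_total = 0.001043 - j1.37 Ω = 1.37∠-90.0° Ω.

Z = 0.001043 - j1.37 Ω = 1.37∠-90.0° Ω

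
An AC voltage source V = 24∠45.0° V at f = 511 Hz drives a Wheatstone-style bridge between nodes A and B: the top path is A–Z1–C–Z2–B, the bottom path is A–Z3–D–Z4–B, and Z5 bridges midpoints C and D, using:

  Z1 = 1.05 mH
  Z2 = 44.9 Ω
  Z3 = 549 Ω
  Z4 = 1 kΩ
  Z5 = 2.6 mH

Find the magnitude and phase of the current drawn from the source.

Step 1 — Angular frequency: ω = 2π·f = 2π·511 = 3211 rad/s.
Step 2 — Component impedances:
  Z1: Z = jωL = j·3211·0.00105 = 0 + j3.371 Ω
  Z2: Z = R = 44.9 Ω
  Z3: Z = R = 549 Ω
  Z4: Z = R = 1000 Ω
  Z5: Z = jωL = j·3211·0.0026 = 0 + j8.348 Ω
Step 3 — Bridge requires nodal analysis (the Z5 bridge couples midpoints C and D, so the two paths cannot be reduced to a simple series/parallel combination). Setting node B to ground and injecting 1 A at node A, the 3-node admittance system at A, C, D solves to V_A = Z_AB = 43 + j3.386 Ω = 43.13∠4.5° Ω.
Step 4 — Source phasor: V = 24∠45.0° V = 16.97 + j16.97 V.
Step 5 — Ohm's law: I = V / Z_total = (16.97 + j16.97) / (43 + j3.386) = 0.4232 + j0.3614 A.
Step 6 — Convert to polar: |I| = 0.5565 A, ∠I = 40.5°.

I = 0.5565∠40.5° A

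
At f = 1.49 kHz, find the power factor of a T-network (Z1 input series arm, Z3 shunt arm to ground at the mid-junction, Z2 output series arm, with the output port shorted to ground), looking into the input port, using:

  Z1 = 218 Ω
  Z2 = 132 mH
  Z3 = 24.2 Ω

Step 1 — Angular frequency: ω = 2π·f = 2π·1490 = 9362 rad/s.
Step 2 — Component impedances:
  Z1: Z = R = 218 Ω
  Z2: Z = jωL = j·9362·0.132 = 0 + j1236 Ω
  Z3: Z = R = 24.2 Ω
Step 3 — With the output port shorted to ground, the output series arm Z2 runs from the junction to ground; the shunt arm Z3 also runs from the junction to ground. They appear in parallel: Z3 || Z2 = 24.19 + j0.4737 Ω.
Step 4 — Series with input arm Z1: Z_in = Z1 + (Z3 || Z2) = 242.2 + j0.4737 Ω = 242.2∠0.1° Ω.
Step 5 — Power factor: PF = cos(φ) = Re(Z)/|Z| = 242.2/242.2 = 1.
Step 6 — Type: Im(Z) = 0.4737 ⇒ lagging (phase φ = 0.1°).

PF = 1 (lagging, φ = 0.1°)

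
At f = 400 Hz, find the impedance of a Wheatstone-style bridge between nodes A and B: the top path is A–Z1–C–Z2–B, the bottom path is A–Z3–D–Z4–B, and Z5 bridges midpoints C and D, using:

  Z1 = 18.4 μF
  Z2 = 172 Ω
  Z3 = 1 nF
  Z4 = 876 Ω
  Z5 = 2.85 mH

Step 1 — Angular frequency: ω = 2π·f = 2π·400 = 2513 rad/s.
Step 2 — Component impedances:
  Z1: Z = 1/(jωC) = -j/(ω·C) = 0 - j21.62 Ω
  Z2: Z = R = 172 Ω
  Z3: Z = 1/(jωC) = -j/(ω·C) = 0 - j3.979e+05 Ω
  Z4: Z = R = 876 Ω
  Z5: Z = jωL = j·2513·0.00285 = 0 + j7.163 Ω
Step 3 — Bridge requires nodal analysis (the Z5 bridge couples midpoints C and D, so the two paths cannot be reduced to a simple series/parallel combination). Setting node B to ground and injecting 1 A at node A, the 3-node admittance system at A, C, D solves to V_A = Z_AB = 143.8 - j21.43 Ω = 145.4∠-8.5° Ω.

Z = 143.8 - j21.43 Ω = 145.4∠-8.5° Ω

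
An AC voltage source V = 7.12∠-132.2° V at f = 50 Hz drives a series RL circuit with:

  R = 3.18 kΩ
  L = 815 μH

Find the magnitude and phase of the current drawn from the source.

Step 1 — Angular frequency: ω = 2π·f = 2π·50 = 314.2 rad/s.
Step 2 — Component impedances:
  R: Z = R = 3180 Ω
  L: Z = jωL = j·314.2·0.000815 = 0 + j0.256 Ω
Step 3 — Series combination: Z_total = R + L = 3180 + j0.256 Ω = 3180∠0.0° Ω.
Step 4 — Source phasor: V = 7.12∠-132.2° V = -4.783 - j5.275 V.
Step 5 — Ohm's law: I = V / Z_total = (-4.783 - j5.275) / (3180 + j0.256) = -0.001504 - j0.001659 A.
Step 6 — Convert to polar: |I| = 0.002239 A, ∠I = -132.2°.

I = 0.002239∠-132.2° A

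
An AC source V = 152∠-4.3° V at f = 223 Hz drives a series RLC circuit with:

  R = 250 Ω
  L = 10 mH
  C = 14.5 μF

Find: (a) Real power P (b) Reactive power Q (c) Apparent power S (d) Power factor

Step 1 — Angular frequency: ω = 2π·f = 2π·223 = 1401 rad/s.
Step 2 — Component impedances:
  R: Z = R = 250 Ω
  L: Z = jωL = j·1401·0.01 = 0 + j14.01 Ω
  C: Z = 1/(jωC) = -j/(ω·C) = 0 - j49.22 Ω
Step 3 — Series combination: Z_total = R + L + C = 250 - j35.21 Ω = 252.5∠-8.0° Ω.
Step 4 — Source phasor: V = 152∠-4.3° V = 151.6 - j11.4 V.
Step 5 — Current: I = V / Z = 0.6008 + j0.03903 A = 0.6021∠3.7° A.
Step 6 — Complex power: S = V·I* = 90.62 - j12.76 VA.
Step 7 — Real power: P = Re(S) = 90.62 W.
Step 8 — Reactive power: Q = Im(S) = -12.76 VAR.
Step 9 — Apparent power: |S| = 91.51 VA.
Step 10 — Power factor: PF = P/|S| = 0.9902 (leading).

(a) P = 90.62 W  (b) Q = -12.76 VAR  (c) S = 91.51 VA  (d) PF = 0.9902 (leading)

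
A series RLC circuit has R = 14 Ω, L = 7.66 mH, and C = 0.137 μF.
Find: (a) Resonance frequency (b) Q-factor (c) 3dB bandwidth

Step 1 — Resonance condition Im(Z)=0 gives ω₀ = 1/√(LC).
Step 2 — ω₀ = 1/√(0.00766·1.37e-07) = 3.087e+04 rad/s.
Step 3 — f₀ = ω₀/(2π) = 4913 Hz.
Step 4 — Series Q: Q = ω₀L/R = 3.087e+04·0.00766/14 = 16.89.
Step 5 — 3dB bandwidth: Δω = ω₀/Q = 1828 rad/s; BW = Δω/(2π) = 290.9 Hz.

(a) f₀ = 4913 Hz  (b) Q = 16.89  (c) BW = 290.9 Hz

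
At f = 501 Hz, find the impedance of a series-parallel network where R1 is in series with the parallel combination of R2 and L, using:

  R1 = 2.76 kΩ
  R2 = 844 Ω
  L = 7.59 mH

Step 1 — Angular frequency: ω = 2π·f = 2π·501 = 3148 rad/s.
Step 2 — Component impedances:
  R1: Z = R = 2760 Ω
  R2: Z = R = 844 Ω
  L: Z = jωL = j·3148·0.00759 = 0 + j23.89 Ω
Step 3 — Parallel branch: R2 || L = 1/(1/R2 + 1/L) = 0.6758 + j23.87 Ω.
Step 4 — Series with R1: Z_total = R1 + (R2 || L) = 2761 + j23.87 Ω = 2761∠0.5° Ω.

Z = 2761 + j23.87 Ω = 2761∠0.5° Ω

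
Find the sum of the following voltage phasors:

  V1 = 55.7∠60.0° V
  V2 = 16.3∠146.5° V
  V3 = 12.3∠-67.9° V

Step 1 — Convert each phasor to rectangular form:
  V1 = 55.7·(cos(60.0°) + j·sin(60.0°)) = 27.85 + j48.24 V
  V2 = 16.3·(cos(146.5°) + j·sin(146.5°)) = -13.59 + j8.997 V
  V3 = 12.3·(cos(-67.9°) + j·sin(-67.9°)) = 4.628 - j11.4 V
Step 2 — Sum components: V_total = 18.89 + j45.84 V.
Step 3 — Convert to polar: |V_total| = 49.58 V, ∠V_total = 67.6°.

V_total = 49.58∠67.6° V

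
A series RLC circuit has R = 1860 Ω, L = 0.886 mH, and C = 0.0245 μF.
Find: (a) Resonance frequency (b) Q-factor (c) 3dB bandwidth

Step 1 — Resonance: ω₀ = 1/√(LC) = 1/√(0.000886·2.45e-08) = 2.146e+05 rad/s.
Step 2 — f₀ = ω₀/(2π) = 3.416e+04 Hz.
Step 3 — Series Q: Q = ω₀L/R = 2.146e+05·0.000886/1860 = 0.1022.
Step 4 — Bandwidth: Δω = ω₀/Q = 2.099e+06 rad/s; BW = Δω/(2π) = 3.341e+05 Hz.

(a) f₀ = 3.416e+04 Hz  (b) Q = 0.1022  (c) BW = 3.341e+05 Hz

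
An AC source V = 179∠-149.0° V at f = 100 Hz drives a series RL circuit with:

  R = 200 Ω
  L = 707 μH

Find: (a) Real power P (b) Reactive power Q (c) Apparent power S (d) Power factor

Step 1 — Angular frequency: ω = 2π·f = 2π·100 = 628.3 rad/s.
Step 2 — Component impedances:
  R: Z = R = 200 Ω
  L: Z = jωL = j·628.3·0.000707 = 0 + j0.4442 Ω
Step 3 — Series combination: Z_total = R + L = 200 + j0.4442 Ω = 200∠0.1° Ω.
Step 4 — Source phasor: V = 179∠-149.0° V = -153.4 - j92.19 V.
Step 5 — Current: I = V / Z = -0.7682 - j0.4593 A = 0.895∠-149.1° A.
Step 6 — Complex power: S = V·I* = 160.2 + j0.3558 VA.
Step 7 — Real power: P = Re(S) = 160.2 W.
Step 8 — Reactive power: Q = Im(S) = 0.3558 VAR.
Step 9 — Apparent power: |S| = 160.2 VA.
Step 10 — Power factor: PF = P/|S| = 1 (lagging).

(a) P = 160.2 W  (b) Q = 0.3558 VAR  (c) S = 160.2 VA  (d) PF = 1 (lagging)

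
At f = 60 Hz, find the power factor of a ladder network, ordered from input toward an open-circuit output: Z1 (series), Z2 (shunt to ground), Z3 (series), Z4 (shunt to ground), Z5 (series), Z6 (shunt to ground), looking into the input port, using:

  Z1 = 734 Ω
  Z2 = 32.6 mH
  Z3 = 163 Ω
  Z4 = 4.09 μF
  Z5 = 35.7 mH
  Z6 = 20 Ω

Step 1 — Angular frequency: ω = 2π·f = 2π·60 = 377 rad/s.
Step 2 — Component impedances:
  Z1: Z = R = 734 Ω
  Z2: Z = jωL = j·377·0.0326 = 0 + j12.29 Ω
  Z3: Z = R = 163 Ω
  Z4: Z = 1/(jωC) = -j/(ω·C) = 0 - j648.6 Ω
  Z5: Z = jωL = j·377·0.0357 = 0 + j13.46 Ω
  Z6: Z = R = 20 Ω
Step 3 — Ladder network (open output): work backward from the far end, alternating series and parallel combinations. Z_in = 734.8 + j12.18 Ω = 734.9∠0.9° Ω.
Step 4 — Power factor: PF = cos(φ) = Re(Z)/|Z| = 734.8/734.9 = 0.9999.
Step 5 — Type: Im(Z) = 12.18 ⇒ lagging (phase φ = 0.9°).

PF = 0.9999 (lagging, φ = 0.9°)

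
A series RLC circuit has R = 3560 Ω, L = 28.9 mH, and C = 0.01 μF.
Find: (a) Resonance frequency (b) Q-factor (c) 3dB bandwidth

Step 1 — Resonance condition Im(Z)=0 gives ω₀ = 1/√(LC).
Step 2 — ω₀ = 1/√(0.0289·1e-08) = 5.882e+04 rad/s.
Step 3 — f₀ = ω₀/(2π) = 9362 Hz.
Step 4 — Series Q: Q = ω₀L/R = 5.882e+04·0.0289/3560 = 0.4775.
Step 5 — 3dB bandwidth: Δω = ω₀/Q = 1.232e+05 rad/s; BW = Δω/(2π) = 1.961e+04 Hz.

(a) f₀ = 9362 Hz  (b) Q = 0.4775  (c) BW = 1.961e+04 Hz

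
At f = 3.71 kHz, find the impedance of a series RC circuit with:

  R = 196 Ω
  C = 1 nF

Step 1 — Angular frequency: ω = 2π·f = 2π·3710 = 2.331e+04 rad/s.
Step 2 — Component impedances:
  R: Z = R = 196 Ω
  C: Z = 1/(jωC) = -j/(ω·C) = 0 - j4.29e+04 Ω
Step 3 — Series combination: Z_total = R + C = 196 - j4.29e+04 Ω = 4.29e+04∠-89.7° Ω.

Z = 196 - j4.29e+04 Ω = 4.29e+04∠-89.7° Ω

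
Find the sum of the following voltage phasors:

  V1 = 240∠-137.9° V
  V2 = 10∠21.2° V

Step 1 — Convert each phasor to rectangular form:
  V1 = 240·(cos(-137.9°) + j·sin(-137.9°)) = -178.1 - j160.9 V
  V2 = 10·(cos(21.2°) + j·sin(21.2°)) = 9.323 + j3.616 V
Step 2 — Sum components: V_total = -168.8 - j157.3 V.
Step 3 — Convert to polar: |V_total| = 230.7 V, ∠V_total = -137.0°.

V_total = 230.7∠-137.0° V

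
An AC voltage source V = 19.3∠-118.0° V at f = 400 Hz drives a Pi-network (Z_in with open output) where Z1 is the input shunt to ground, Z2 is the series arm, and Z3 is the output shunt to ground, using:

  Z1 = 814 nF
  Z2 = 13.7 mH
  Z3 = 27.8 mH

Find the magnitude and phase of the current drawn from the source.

Step 1 — Angular frequency: ω = 2π·f = 2π·400 = 2513 rad/s.
Step 2 — Component impedances:
  Z1: Z = 1/(jωC) = -j/(ω·C) = 0 - j488.8 Ω
  Z2: Z = jωL = j·2513·0.0137 = 0 + j34.43 Ω
  Z3: Z = jωL = j·2513·0.0278 = 0 + j69.87 Ω
Step 3 — With open output, the series arm Z2 and the output shunt Z3 appear in series to ground: Z2 + Z3 = 0 + j104.3 Ω.
Step 4 — Parallel with input shunt Z1: Z_in = Z1 || (Z2 + Z3) = 0 + j132.6 Ω = 132.6∠90.0° Ω.
Step 5 — Source phasor: V = 19.3∠-118.0° V = -9.061 - j17.04 V.
Step 6 — Ohm's law: I = V / Z_total = (-9.061 - j17.04) / (0 + j132.6) = -0.1285 + j0.06834 A.
Step 7 — Convert to polar: |I| = 0.1456 A, ∠I = 152.0°.

I = 0.1456∠152.0° A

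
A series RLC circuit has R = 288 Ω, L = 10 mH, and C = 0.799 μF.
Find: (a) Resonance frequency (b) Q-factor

Step 1 — Resonance condition Im(Z)=0 gives ω₀ = 1/√(LC).
Step 2 — ω₀ = 1/√(0.01·7.99e-07) = 1.119e+04 rad/s.
Step 3 — f₀ = ω₀/(2π) = 1781 Hz.
Step 4 — Series Q: Q = ω₀L/R = 1.119e+04·0.01/288 = 0.3884.

(a) f₀ = 1781 Hz  (b) Q = 0.3884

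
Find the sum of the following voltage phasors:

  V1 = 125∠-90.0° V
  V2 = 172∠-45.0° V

Step 1 — Convert each phasor to rectangular form:
  V1 = 125·(cos(-90.0°) + j·sin(-90.0°)) = 0 - j125 V
  V2 = 172·(cos(-45.0°) + j·sin(-45.0°)) = 121.6 - j121.6 V
Step 2 — Sum components: V_total = 121.6 - j246.6 V.
Step 3 — Convert to polar: |V_total| = 275 V, ∠V_total = -63.7°.

V_total = 275∠-63.7° V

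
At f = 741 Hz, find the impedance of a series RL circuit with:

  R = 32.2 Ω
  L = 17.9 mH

Step 1 — Angular frequency: ω = 2π·f = 2π·741 = 4656 rad/s.
Step 2 — Component impedances:
  R: Z = R = 32.2 Ω
  L: Z = jωL = j·4656·0.0179 = 0 + j83.34 Ω
Step 3 — Series combination: Z_total = R + L = 32.2 + j83.34 Ω = 89.34∠68.9° Ω.

Z = 32.2 + j83.34 Ω = 89.34∠68.9° Ω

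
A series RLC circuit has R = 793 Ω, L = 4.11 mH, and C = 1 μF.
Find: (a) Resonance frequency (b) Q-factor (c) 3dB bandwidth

Step 1 — Resonance condition Im(Z)=0 gives ω₀ = 1/√(LC).
Step 2 — ω₀ = 1/√(0.00411·1e-06) = 1.56e+04 rad/s.
Step 3 — f₀ = ω₀/(2π) = 2483 Hz.
Step 4 — Series Q: Q = ω₀L/R = 1.56e+04·0.00411/793 = 0.08084.
Step 5 — 3dB bandwidth: Δω = ω₀/Q = 1.929e+05 rad/s; BW = Δω/(2π) = 3.071e+04 Hz.

(a) f₀ = 2483 Hz  (b) Q = 0.08084  (c) BW = 3.071e+04 Hz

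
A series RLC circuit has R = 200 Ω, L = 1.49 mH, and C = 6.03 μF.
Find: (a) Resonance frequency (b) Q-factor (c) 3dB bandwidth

Step 1 — Resonance condition Im(Z)=0 gives ω₀ = 1/√(LC).
Step 2 — ω₀ = 1/√(0.00149·6.03e-06) = 1.055e+04 rad/s.
Step 3 — f₀ = ω₀/(2π) = 1679 Hz.
Step 4 — Series Q: Q = ω₀L/R = 1.055e+04·0.00149/200 = 0.0786.
Step 5 — 3dB bandwidth: Δω = ω₀/Q = 1.342e+05 rad/s; BW = Δω/(2π) = 2.136e+04 Hz.

(a) f₀ = 1679 Hz  (b) Q = 0.0786  (c) BW = 2.136e+04 Hz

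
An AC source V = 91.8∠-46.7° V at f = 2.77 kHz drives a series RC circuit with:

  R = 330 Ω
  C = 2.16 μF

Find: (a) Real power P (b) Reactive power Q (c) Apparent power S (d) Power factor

Step 1 — Angular frequency: ω = 2π·f = 2π·2770 = 1.74e+04 rad/s.
Step 2 — Component impedances:
  R: Z = R = 330 Ω
  C: Z = 1/(jωC) = -j/(ω·C) = 0 - j26.6 Ω
Step 3 — Series combination: Z_total = R + C = 330 - j26.6 Ω = 331.1∠-4.6° Ω.
Step 4 — Source phasor: V = 91.8∠-46.7° V = 62.96 - j66.81 V.
Step 5 — Current: I = V / Z = 0.2058 - j0.1859 A = 0.2773∠-42.1° A.
Step 6 — Complex power: S = V·I* = 25.37 - j2.045 VA.
Step 7 — Real power: P = Re(S) = 25.37 W.
Step 8 — Reactive power: Q = Im(S) = -2.045 VAR.
Step 9 — Apparent power: |S| = 25.45 VA.
Step 10 — Power factor: PF = P/|S| = 0.9968 (leading).

(a) P = 25.37 W  (b) Q = -2.045 VAR  (c) S = 25.45 VA  (d) PF = 0.9968 (leading)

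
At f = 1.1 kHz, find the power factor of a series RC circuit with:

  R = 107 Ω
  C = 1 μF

Step 1 — Angular frequency: ω = 2π·f = 2π·1100 = 6912 rad/s.
Step 2 — Component impedances:
  R: Z = R = 107 Ω
  C: Z = 1/(jωC) = -j/(ω·C) = 0 - j144.7 Ω
Step 3 — Series combination: Z_total = R + C = 107 - j144.7 Ω = 180∠-53.5° Ω.
Step 4 — Power factor: PF = cos(φ) = Re(Z)/|Z| = 107/179.95 = 0.5946.
Step 5 — Type: Im(Z) = -144.7 ⇒ leading (phase φ = -53.5°).

PF = 0.5946 (leading, φ = -53.5°)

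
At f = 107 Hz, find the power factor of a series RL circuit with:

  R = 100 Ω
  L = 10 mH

Step 1 — Angular frequency: ω = 2π·f = 2π·107 = 672.3 rad/s.
Step 2 — Component impedances:
  R: Z = R = 100 Ω
  L: Z = jωL = j·672.3·0.01 = 0 + j6.723 Ω
Step 3 — Series combination: Z_total = R + L = 100 + j6.723 Ω = 100.2∠3.8° Ω.
Step 4 — Power factor: PF = cos(φ) = Re(Z)/|Z| = 100/100.23 = 0.9977.
Step 5 — Type: Im(Z) = 6.723 ⇒ lagging (phase φ = 3.8°).

PF = 0.9977 (lagging, φ = 3.8°)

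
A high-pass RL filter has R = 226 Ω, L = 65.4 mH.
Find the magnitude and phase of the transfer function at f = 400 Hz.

Step 1 — Angular frequency: ω = 2π·400 = 2513 rad/s.
Step 2 — Transfer function: H(jω) = jωL/(R + jωL).
Step 3 — Numerator jωL = j·164.4; denominator R + jωL = 226 + j164.4.
Step 4 — H = 0.346 + j0.4757.
Step 5 — Magnitude: |H| = 0.5882 (-4.6 dB); phase: φ = 54.0°.

|H| = 0.5882 (-4.6 dB), φ = 54.0°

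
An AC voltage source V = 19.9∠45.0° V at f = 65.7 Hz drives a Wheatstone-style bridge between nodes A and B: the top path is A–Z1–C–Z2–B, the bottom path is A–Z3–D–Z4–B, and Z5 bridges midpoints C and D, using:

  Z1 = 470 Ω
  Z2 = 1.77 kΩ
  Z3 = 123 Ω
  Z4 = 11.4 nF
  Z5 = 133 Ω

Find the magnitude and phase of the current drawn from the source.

Step 1 — Angular frequency: ω = 2π·f = 2π·65.7 = 412.8 rad/s.
Step 2 — Component impedances:
  Z1: Z = R = 470 Ω
  Z2: Z = R = 1770 Ω
  Z3: Z = R = 123 Ω
  Z4: Z = 1/(jωC) = -j/(ω·C) = 0 - j2.125e+05 Ω
  Z5: Z = R = 133 Ω
Step 3 — Bridge requires nodal analysis (the Z5 bridge couples midpoints C and D, so the two paths cannot be reduced to a simple series/parallel combination). Setting node B to ground and injecting 1 A at node A, the 3-node admittance system at A, C, D solves to V_A = Z_AB = 1936 - j16.21 Ω = 1936∠-0.5° Ω.
Step 4 — Source phasor: V = 19.9∠45.0° V = 14.07 + j14.07 V.
Step 5 — Ohm's law: I = V / Z_total = (14.07 + j14.07) / (1936 - j16.21) = 0.007208 + j0.00733 A.
Step 6 — Convert to polar: |I| = 0.01028 A, ∠I = 45.5°.

I = 0.01028∠45.5° A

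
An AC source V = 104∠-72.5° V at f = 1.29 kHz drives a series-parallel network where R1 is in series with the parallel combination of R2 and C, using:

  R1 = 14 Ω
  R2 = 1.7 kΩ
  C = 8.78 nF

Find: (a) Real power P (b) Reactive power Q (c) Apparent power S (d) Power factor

Step 1 — Angular frequency: ω = 2π·f = 2π·1290 = 8105 rad/s.
Step 2 — Component impedances:
  R1: Z = R = 14 Ω
  R2: Z = R = 1700 Ω
  C: Z = 1/(jωC) = -j/(ω·C) = 0 - j1.405e+04 Ω
Step 3 — Parallel branch: R2 || C = 1/(1/R2 + 1/C) = 1675 - j202.7 Ω.
Step 4 — Series with R1: Z_total = R1 + (R2 || C) = 1689 - j202.7 Ω = 1702∠-6.8° Ω.
Step 5 — Source phasor: V = 104∠-72.5° V = 31.27 - j99.19 V.
Step 6 — Current: I = V / Z = 0.02519 - j0.05569 A = 0.06112∠-65.7° A.
Step 7 — Complex power: S = V·I* = 6.311 - j0.7572 VA.
Step 8 — Real power: P = Re(S) = 6.311 W.
Step 9 — Reactive power: Q = Im(S) = -0.7572 VAR.
Step 10 — Apparent power: |S| = 6.356 VA.
Step 11 — Power factor: PF = P/|S| = 0.9929 (leading).

(a) P = 6.311 W  (b) Q = -0.7572 VAR  (c) S = 6.356 VA  (d) PF = 0.9929 (leading)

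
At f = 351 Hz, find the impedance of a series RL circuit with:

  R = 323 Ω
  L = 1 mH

Step 1 — Angular frequency: ω = 2π·f = 2π·351 = 2205 rad/s.
Step 2 — Component impedances:
  R: Z = R = 323 Ω
  L: Z = jωL = j·2205·0.001 = 0 + j2.205 Ω
Step 3 — Series combination: Z_total = R + L = 323 + j2.205 Ω = 323∠0.4° Ω.

Z = 323 + j2.205 Ω = 323∠0.4° Ω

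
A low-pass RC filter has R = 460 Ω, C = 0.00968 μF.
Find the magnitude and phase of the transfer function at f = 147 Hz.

Step 1 — Angular frequency: ω = 2π·147 = 923.6 rad/s.
Step 2 — Transfer function: H(jω) = 1/(1 + jωRC).
Step 3 — Denominator: 1 + jωRC = 1 + j·923.6·460·9.68e-09 = 1 + j0.004113.
Step 4 — H = 1 - j0.004113.
Step 5 — Magnitude: |H| = 1 (-0.0 dB); phase: φ = -0.2°.

|H| = 1 (-0.0 dB), φ = -0.2°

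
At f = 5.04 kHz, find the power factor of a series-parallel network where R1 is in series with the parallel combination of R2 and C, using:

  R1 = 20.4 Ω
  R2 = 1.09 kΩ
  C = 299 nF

Step 1 — Angular frequency: ω = 2π·f = 2π·5040 = 3.167e+04 rad/s.
Step 2 — Component impedances:
  R1: Z = R = 20.4 Ω
  R2: Z = R = 1090 Ω
  C: Z = 1/(jωC) = -j/(ω·C) = 0 - j105.6 Ω
Step 3 — Parallel branch: R2 || C = 1/(1/R2 + 1/C) = 10.14 - j104.6 Ω.
Step 4 — Series with R1: Z_total = R1 + (R2 || C) = 30.54 - j104.6 Ω = 109∠-73.7° Ω.
Step 5 — Power factor: PF = cos(φ) = Re(Z)/|Z| = 30.54/109 = 0.2802.
Step 6 — Type: Im(Z) = -104.6 ⇒ leading (phase φ = -73.7°).

PF = 0.2802 (leading, φ = -73.7°)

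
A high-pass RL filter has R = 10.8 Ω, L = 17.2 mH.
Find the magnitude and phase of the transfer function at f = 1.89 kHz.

Step 1 — Angular frequency: ω = 2π·1890 = 1.188e+04 rad/s.
Step 2 — Transfer function: H(jω) = jωL/(R + jωL).
Step 3 — Numerator jωL = j·204.3; denominator R + jωL = 10.8 + j204.3.
Step 4 — H = 0.9972 + j0.05273.
Step 5 — Magnitude: |H| = 0.9986 (-0.0 dB); phase: φ = 3.0°.

|H| = 0.9986 (-0.0 dB), φ = 3.0°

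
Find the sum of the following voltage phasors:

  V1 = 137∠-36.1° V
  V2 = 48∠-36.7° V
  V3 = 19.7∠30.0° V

Step 1 — Convert each phasor to rectangular form:
  V1 = 137·(cos(-36.1°) + j·sin(-36.1°)) = 110.7 - j80.72 V
  V2 = 48·(cos(-36.7°) + j·sin(-36.7°)) = 38.49 - j28.69 V
  V3 = 19.7·(cos(30.0°) + j·sin(30.0°)) = 17.06 + j9.85 V
Step 2 — Sum components: V_total = 166.2 - j99.56 V.
Step 3 — Convert to polar: |V_total| = 193.8 V, ∠V_total = -30.9°.

V_total = 193.8∠-30.9° V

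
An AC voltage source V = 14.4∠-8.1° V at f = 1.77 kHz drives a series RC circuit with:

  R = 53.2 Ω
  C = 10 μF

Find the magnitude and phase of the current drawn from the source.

Step 1 — Angular frequency: ω = 2π·f = 2π·1770 = 1.112e+04 rad/s.
Step 2 — Component impedances:
  R: Z = R = 53.2 Ω
  C: Z = 1/(jωC) = -j/(ω·C) = 0 - j8.992 Ω
Step 3 — Series combination: Z_total = R + C = 53.2 - j8.992 Ω = 53.95∠-9.6° Ω.
Step 4 — Source phasor: V = 14.4∠-8.1° V = 14.26 - j2.029 V.
Step 5 — Ohm's law: I = V / Z_total = (14.26 - j2.029) / (53.2 - j8.992) = 0.2668 + j0.006956 A.
Step 6 — Convert to polar: |I| = 0.2669 A, ∠I = 1.5°.

I = 0.2669∠1.5° A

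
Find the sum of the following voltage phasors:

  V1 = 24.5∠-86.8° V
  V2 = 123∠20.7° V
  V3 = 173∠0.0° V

Step 1 — Convert each phasor to rectangular form:
  V1 = 24.5·(cos(-86.8°) + j·sin(-86.8°)) = 1.368 - j24.46 V
  V2 = 123·(cos(20.7°) + j·sin(20.7°)) = 115.1 + j43.48 V
  V3 = 173·(cos(0.0°) + j·sin(0.0°)) = 173 V
Step 2 — Sum components: V_total = 289.4 + j19.02 V.
Step 3 — Convert to polar: |V_total| = 290.1 V, ∠V_total = 3.8°.

V_total = 290.1∠3.8° V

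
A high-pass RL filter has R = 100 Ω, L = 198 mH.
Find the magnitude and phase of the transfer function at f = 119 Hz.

Step 1 — Angular frequency: ω = 2π·119 = 747.7 rad/s.
Step 2 — Transfer function: H(jω) = jωL/(R + jωL).
Step 3 — Numerator jωL = j·148; denominator R + jωL = 100 + j148.
Step 4 — H = 0.6867 + j0.4638.
Step 5 — Magnitude: |H| = 0.8287 (-1.6 dB); phase: φ = 34.0°.

|H| = 0.8287 (-1.6 dB), φ = 34.0°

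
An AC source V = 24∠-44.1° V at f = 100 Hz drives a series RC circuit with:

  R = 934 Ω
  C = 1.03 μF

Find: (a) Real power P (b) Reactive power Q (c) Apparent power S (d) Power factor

Step 1 — Angular frequency: ω = 2π·f = 2π·100 = 628.3 rad/s.
Step 2 — Component impedances:
  R: Z = R = 934 Ω
  C: Z = 1/(jωC) = -j/(ω·C) = 0 - j1545 Ω
Step 3 — Series combination: Z_total = R + C = 934 - j1545 Ω = 1806∠-58.8° Ω.
Step 4 — Source phasor: V = 24∠-44.1° V = 17.24 - j16.7 V.
Step 5 — Current: I = V / Z = 0.01285 + j0.003384 A = 0.01329∠14.7° A.
Step 6 — Complex power: S = V·I* = 0.165 - j0.273 VA.
Step 7 — Real power: P = Re(S) = 0.165 W.
Step 8 — Reactive power: Q = Im(S) = -0.273 VAR.
Step 9 — Apparent power: |S| = 0.319 VA.
Step 10 — Power factor: PF = P/|S| = 0.5173 (leading).

(a) P = 0.165 W  (b) Q = -0.273 VAR  (c) S = 0.319 VA  (d) PF = 0.5173 (leading)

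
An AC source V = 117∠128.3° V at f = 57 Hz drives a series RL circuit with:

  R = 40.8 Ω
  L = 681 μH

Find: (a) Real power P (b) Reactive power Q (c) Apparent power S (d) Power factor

Step 1 — Angular frequency: ω = 2π·f = 2π·57 = 358.1 rad/s.
Step 2 — Component impedances:
  R: Z = R = 40.8 Ω
  L: Z = jωL = j·358.1·0.000681 = 0 + j0.2439 Ω
Step 3 — Series combination: Z_total = R + L = 40.8 + j0.2439 Ω = 40.8∠0.3° Ω.
Step 4 — Source phasor: V = 117∠128.3° V = -72.51 + j91.82 V.
Step 5 — Current: I = V / Z = -1.764 + j2.261 A = 2.868∠128.0° A.
Step 6 — Complex power: S = V·I* = 335.5 + j2.006 VA.
Step 7 — Real power: P = Re(S) = 335.5 W.
Step 8 — Reactive power: Q = Im(S) = 2.006 VAR.
Step 9 — Apparent power: |S| = 335.5 VA.
Step 10 — Power factor: PF = P/|S| = 1 (lagging).

(a) P = 335.5 W  (b) Q = 2.006 VAR  (c) S = 335.5 VA  (d) PF = 1 (lagging)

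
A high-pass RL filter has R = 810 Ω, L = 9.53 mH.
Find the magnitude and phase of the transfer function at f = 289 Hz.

Step 1 — Angular frequency: ω = 2π·289 = 1816 rad/s.
Step 2 — Transfer function: H(jω) = jωL/(R + jωL).
Step 3 — Numerator jωL = j·17.3; denominator R + jωL = 810 + j17.3.
Step 4 — H = 0.0004562 + j0.02135.
Step 5 — Magnitude: |H| = 0.02136 (-33.4 dB); phase: φ = 88.8°.

|H| = 0.02136 (-33.4 dB), φ = 88.8°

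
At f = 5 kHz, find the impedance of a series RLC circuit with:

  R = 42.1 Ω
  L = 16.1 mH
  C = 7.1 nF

Step 1 — Angular frequency: ω = 2π·f = 2π·5000 = 3.142e+04 rad/s.
Step 2 — Component impedances:
  R: Z = R = 42.1 Ω
  L: Z = jωL = j·3.142e+04·0.0161 = 0 + j505.8 Ω
  C: Z = 1/(jωC) = -j/(ω·C) = 0 - j4483 Ω
Step 3 — Series combination: Z_total = R + L + C = 42.1 - j3977 Ω = 3978∠-89.4° Ω.

Z = 42.1 - j3977 Ω = 3978∠-89.4° Ω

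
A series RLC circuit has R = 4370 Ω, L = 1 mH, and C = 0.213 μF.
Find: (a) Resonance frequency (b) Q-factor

Step 1 — Resonance condition Im(Z)=0 gives ω₀ = 1/√(LC).
Step 2 — ω₀ = 1/√(0.001·2.13e-07) = 6.852e+04 rad/s.
Step 3 — f₀ = ω₀/(2π) = 1.091e+04 Hz.
Step 4 — Series Q: Q = ω₀L/R = 6.852e+04·0.001/4370 = 0.01568.

(a) f₀ = 1.091e+04 Hz  (b) Q = 0.01568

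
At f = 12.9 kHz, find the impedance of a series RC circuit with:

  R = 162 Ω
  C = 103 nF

Step 1 — Angular frequency: ω = 2π·f = 2π·1.29e+04 = 8.105e+04 rad/s.
Step 2 — Component impedances:
  R: Z = R = 162 Ω
  C: Z = 1/(jωC) = -j/(ω·C) = 0 - j119.8 Ω
Step 3 — Series combination: Z_total = R + C = 162 - j119.8 Ω = 201.5∠-36.5° Ω.

Z = 162 - j119.8 Ω = 201.5∠-36.5° Ω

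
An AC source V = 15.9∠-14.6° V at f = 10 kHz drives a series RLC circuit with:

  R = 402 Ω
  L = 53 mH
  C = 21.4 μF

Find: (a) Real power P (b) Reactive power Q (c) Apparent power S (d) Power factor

Step 1 — Angular frequency: ω = 2π·f = 2π·1e+04 = 6.283e+04 rad/s.
Step 2 — Component impedances:
  R: Z = R = 402 Ω
  L: Z = jωL = j·6.283e+04·0.053 = 0 + j3330 Ω
  C: Z = 1/(jωC) = -j/(ω·C) = 0 - j0.7437 Ω
Step 3 — Series combination: Z_total = R + L + C = 402 + j3329 Ω = 3354∠83.1° Ω.
Step 4 — Source phasor: V = 15.9∠-14.6° V = 15.39 - j4.008 V.
Step 5 — Current: I = V / Z = -0.0006365 - j0.004698 A = 0.004741∠-97.7° A.
Step 6 — Complex power: S = V·I* = 0.009037 + j0.07484 VA.
Step 7 — Real power: P = Re(S) = 0.009037 W.
Step 8 — Reactive power: Q = Im(S) = 0.07484 VAR.
Step 9 — Apparent power: |S| = 0.07539 VA.
Step 10 — Power factor: PF = P/|S| = 0.1199 (lagging).

(a) P = 0.009037 W  (b) Q = 0.07484 VAR  (c) S = 0.07539 VA  (d) PF = 0.1199 (lagging)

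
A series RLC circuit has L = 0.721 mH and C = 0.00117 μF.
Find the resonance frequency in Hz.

Step 1 — Resonance condition Im(Z)=0 gives ω₀ = 1/√(LC).
Step 2 — ω₀ = 1/√(0.000721·1.17e-09) = 1.089e+06 rad/s.
Step 3 — f₀ = ω₀/(2π) = 1.733e+05 Hz.

f₀ = 1.733e+05 Hz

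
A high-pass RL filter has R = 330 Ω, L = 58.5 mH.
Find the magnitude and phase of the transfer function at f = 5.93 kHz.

Step 1 — Angular frequency: ω = 2π·5930 = 3.726e+04 rad/s.
Step 2 — Transfer function: H(jω) = jωL/(R + jωL).
Step 3 — Numerator jωL = j·2180; denominator R + jωL = 330 + j2180.
Step 4 — H = 0.9776 + j0.148.
Step 5 — Magnitude: |H| = 0.9887 (-0.1 dB); phase: φ = 8.6°.

|H| = 0.9887 (-0.1 dB), φ = 8.6°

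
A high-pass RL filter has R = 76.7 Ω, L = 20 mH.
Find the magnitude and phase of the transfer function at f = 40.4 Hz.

Step 1 — Angular frequency: ω = 2π·40.4 = 253.8 rad/s.
Step 2 — Transfer function: H(jω) = jωL/(R + jωL).
Step 3 — Numerator jωL = j·5.077; denominator R + jωL = 76.7 + j5.077.
Step 4 — H = 0.004362 + j0.0659.
Step 5 — Magnitude: |H| = 0.06605 (-23.6 dB); phase: φ = 86.2°.

|H| = 0.06605 (-23.6 dB), φ = 86.2°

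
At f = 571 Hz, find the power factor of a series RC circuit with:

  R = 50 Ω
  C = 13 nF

Step 1 — Angular frequency: ω = 2π·f = 2π·571 = 3588 rad/s.
Step 2 — Component impedances:
  R: Z = R = 50 Ω
  C: Z = 1/(jωC) = -j/(ω·C) = 0 - j2.144e+04 Ω
Step 3 — Series combination: Z_total = R + C = 50 - j2.144e+04 Ω = 2.144e+04∠-89.9° Ω.
Step 4 — Power factor: PF = cos(φ) = Re(Z)/|Z| = 50/2.144e+04 = 0.002332.
Step 5 — Type: Im(Z) = -2.144e+04 ⇒ leading (phase φ = -89.9°).

PF = 0.002332 (leading, φ = -89.9°)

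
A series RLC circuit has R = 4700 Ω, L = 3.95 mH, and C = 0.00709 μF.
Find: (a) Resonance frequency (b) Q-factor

Step 1 — Resonance condition Im(Z)=0 gives ω₀ = 1/√(LC).
Step 2 — ω₀ = 1/√(0.00395·7.09e-09) = 1.89e+05 rad/s.
Step 3 — f₀ = ω₀/(2π) = 3.007e+04 Hz.
Step 4 — Series Q: Q = ω₀L/R = 1.89e+05·0.00395/4700 = 0.1588.

(a) f₀ = 3.007e+04 Hz  (b) Q = 0.1588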